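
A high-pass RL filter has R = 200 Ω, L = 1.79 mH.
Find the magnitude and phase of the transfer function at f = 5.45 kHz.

Step 1 — Angular frequency: ω = 2π·5450 = 3.424e+04 rad/s.
Step 2 — Transfer function: H(jω) = jωL/(R + jωL).
Step 3 — Numerator jωL = j·61.3; denominator R + jωL = 200 + j61.3.
Step 4 — H = 0.08586 + j0.2802.
Step 5 — Magnitude: |H| = 0.293 (-10.7 dB); phase: φ = 73.0°.

|H| = 0.293 (-10.7 dB), φ = 73.0°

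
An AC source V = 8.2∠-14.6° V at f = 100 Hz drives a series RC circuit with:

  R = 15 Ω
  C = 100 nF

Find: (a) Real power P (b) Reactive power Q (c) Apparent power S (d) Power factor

Step 1 — Angular frequency: ω = 2π·f = 2π·100 = 628.3 rad/s.
Step 2 — Component impedances:
  R: Z = R = 15 Ω
  C: Z = 1/(jωC) = -j/(ω·C) = 0 - j1.592e+04 Ω
Step 3 — Series combination: Z_total = R + C = 15 - j1.592e+04 Ω = 1.592e+04∠-89.9° Ω.
Step 4 — Source phasor: V = 8.2∠-14.6° V = 7.935 - j2.067 V.
Step 5 — Current: I = V / Z = 0.0001303 + j0.0004985 A = 0.0005152∠75.3° A.
Step 6 — Complex power: S = V·I* = 3.982e-06 - j0.004225 VA.
Step 7 — Real power: P = Re(S) = 3.982e-06 W.
Step 8 — Reactive power: Q = Im(S) = -0.004225 VAR.
Step 9 — Apparent power: |S| = 0.004225 VA.
Step 10 — Power factor: PF = P/|S| = 0.0009425 (leading).

(a) P = 3.982e-06 W  (b) Q = -0.004225 VAR  (c) S = 0.004225 VA  (d) PF = 0.0009425 (leading)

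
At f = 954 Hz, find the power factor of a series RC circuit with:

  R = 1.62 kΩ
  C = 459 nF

Step 1 — Angular frequency: ω = 2π·f = 2π·954 = 5994 rad/s.
Step 2 — Component impedances:
  R: Z = R = 1620 Ω
  C: Z = 1/(jωC) = -j/(ω·C) = 0 - j363.5 Ω
Step 3 — Series combination: Z_total = R + C = 1620 - j363.5 Ω = 1660∠-12.6° Ω.
Step 4 — Power factor: PF = cos(φ) = Re(Z)/|Z| = 1620/1660.3 = 0.9757.
Step 5 — Type: Im(Z) = -363.5 ⇒ leading (phase φ = -12.6°).

PF = 0.9757 (leading, φ = -12.6°)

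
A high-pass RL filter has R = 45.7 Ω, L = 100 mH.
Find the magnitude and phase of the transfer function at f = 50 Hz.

Step 1 — Angular frequency: ω = 2π·50 = 314.2 rad/s.
Step 2 — Transfer function: H(jω) = jωL/(R + jωL).
Step 3 — Numerator jωL = j·31.42; denominator R + jωL = 45.7 + j31.42.
Step 4 — H = 0.3209 + j0.4668.
Step 5 — Magnitude: |H| = 0.5665 (-4.9 dB); phase: φ = 55.5°.

|H| = 0.5665 (-4.9 dB), φ = 55.5°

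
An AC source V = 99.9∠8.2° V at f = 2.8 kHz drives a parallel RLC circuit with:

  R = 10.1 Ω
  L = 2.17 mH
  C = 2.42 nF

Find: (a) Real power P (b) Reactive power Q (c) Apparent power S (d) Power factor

Step 1 — Angular frequency: ω = 2π·f = 2π·2800 = 1.759e+04 rad/s.
Step 2 — Component impedances:
  R: Z = R = 10.1 Ω
  L: Z = jωL = j·1.759e+04·0.00217 = 0 + j38.18 Ω
  C: Z = 1/(jωC) = -j/(ω·C) = 0 - j2.349e+04 Ω
Step 3 — Parallel combination: 1/Z_total = 1/R + 1/L + 1/C; Z_total = 9.441 + j2.494 Ω = 9.765∠14.8° Ω.
Step 4 — Source phasor: V = 99.9∠8.2° V = 98.88 + j14.25 V.
Step 5 — Current: I = V / Z = 10.16 - j1.175 A = 10.23∠-6.6° A.
Step 6 — Complex power: S = V·I* = 988.1 + j261 VA.
Step 7 — Real power: P = Re(S) = 988.1 W.
Step 8 — Reactive power: Q = Im(S) = 261 VAR.
Step 9 — Apparent power: |S| = 1022 VA.
Step 10 — Power factor: PF = P/|S| = 0.9668 (lagging).

(a) P = 988.1 W  (b) Q = 261 VAR  (c) S = 1022 VA  (d) PF = 0.9668 (lagging)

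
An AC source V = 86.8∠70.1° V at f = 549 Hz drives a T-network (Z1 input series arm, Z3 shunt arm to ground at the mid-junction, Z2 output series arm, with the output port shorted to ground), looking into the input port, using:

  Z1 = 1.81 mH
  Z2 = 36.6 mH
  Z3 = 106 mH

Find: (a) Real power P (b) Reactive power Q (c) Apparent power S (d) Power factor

Step 1 — Angular frequency: ω = 2π·f = 2π·549 = 3449 rad/s.
Step 2 — Component impedances:
  Z1: Z = jωL = j·3449·0.00181 = 0 + j6.244 Ω
  Z2: Z = jωL = j·3449·0.0366 = 0 + j126.3 Ω
  Z3: Z = jωL = j·3449·0.106 = 0 + j365.6 Ω
Step 3 — With the output port shorted to ground, the output series arm Z2 runs from the junction to ground; the shunt arm Z3 also runs from the junction to ground. They appear in parallel: Z3 || Z2 = 0 + j93.85 Ω.
Step 4 — Series with input arm Z1: Z_in = Z1 + (Z3 || Z2) = 0 + j100.1 Ω = 100.1∠90.0° Ω.
Step 5 — Source phasor: V = 86.8∠70.1° V = 29.54 + j81.62 V.
Step 6 — Current: I = V / Z = 0.8154 - j0.2952 A = 0.8672∠-19.9° A.
Step 7 — Complex power: S = V·I* = 0 + j75.27 VA.
Step 8 — Real power: P = Re(S) = 0 W.
Step 9 — Reactive power: Q = Im(S) = 75.27 VAR.
Step 10 — Apparent power: |S| = 75.27 VA.
Step 11 — Power factor: PF = P/|S| = 0 (lagging).

(a) P = 0 W  (b) Q = 75.27 VAR  (c) S = 75.27 VA  (d) PF = 0 (lagging)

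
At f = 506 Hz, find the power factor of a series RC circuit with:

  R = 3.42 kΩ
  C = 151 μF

Step 1 — Angular frequency: ω = 2π·f = 2π·506 = 3179 rad/s.
Step 2 — Component impedances:
  R: Z = R = 3420 Ω
  C: Z = 1/(jωC) = -j/(ω·C) = 0 - j2.083 Ω
Step 3 — Series combination: Z_total = R + C = 3420 - j2.083 Ω = 3420∠-0.0° Ω.
Step 4 — Power factor: PF = cos(φ) = Re(Z)/|Z| = 3420/3420 = 1.
Step 5 — Type: Im(Z) = -2.083 ⇒ leading (phase φ = -0.0°).

PF = 1 (leading, φ = -0.0°)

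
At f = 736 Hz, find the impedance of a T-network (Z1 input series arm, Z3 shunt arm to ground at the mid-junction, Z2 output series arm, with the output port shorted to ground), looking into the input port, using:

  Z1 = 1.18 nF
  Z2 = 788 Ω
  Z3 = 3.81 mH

Step 1 — Angular frequency: ω = 2π·f = 2π·736 = 4624 rad/s.
Step 2 — Component impedances:
  Z1: Z = 1/(jωC) = -j/(ω·C) = 0 - j1.833e+05 Ω
  Z2: Z = R = 788 Ω
  Z3: Z = jωL = j·4624·0.00381 = 0 + j17.62 Ω
Step 3 — With the output port shorted to ground, the output series arm Z2 runs from the junction to ground; the shunt arm Z3 also runs from the junction to ground. They appear in parallel: Z3 || Z2 = 0.3938 + j17.61 Ω.
Step 4 — Series with input arm Z1: Z_in = Z1 + (Z3 || Z2) = 0.3938 - j1.832e+05 Ω = 1.832e+05∠-90.0° Ω.

Z = 0.3938 - j1.832e+05 Ω = 1.832e+05∠-90.0° Ω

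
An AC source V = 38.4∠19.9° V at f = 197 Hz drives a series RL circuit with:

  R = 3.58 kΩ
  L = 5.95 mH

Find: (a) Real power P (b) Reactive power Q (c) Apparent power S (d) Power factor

Step 1 — Angular frequency: ω = 2π·f = 2π·197 = 1238 rad/s.
Step 2 — Component impedances:
  R: Z = R = 3580 Ω
  L: Z = jωL = j·1238·0.00595 = 0 + j7.365 Ω
Step 3 — Series combination: Z_total = R + L = 3580 + j7.365 Ω = 3580∠0.1° Ω.
Step 4 — Source phasor: V = 38.4∠19.9° V = 36.11 + j13.07 V.
Step 5 — Current: I = V / Z = 0.01009 + j0.00363 A = 0.01073∠19.8° A.
Step 6 — Complex power: S = V·I* = 0.4119 + j0.0008473 VA.
Step 7 — Real power: P = Re(S) = 0.4119 W.
Step 8 — Reactive power: Q = Im(S) = 0.0008473 VAR.
Step 9 — Apparent power: |S| = 0.4119 VA.
Step 10 — Power factor: PF = P/|S| = 1 (lagging).

(a) P = 0.4119 W  (b) Q = 0.0008473 VAR  (c) S = 0.4119 VA  (d) PF = 1 (lagging)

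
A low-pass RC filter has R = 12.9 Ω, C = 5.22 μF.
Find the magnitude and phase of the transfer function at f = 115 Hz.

Step 1 — Angular frequency: ω = 2π·115 = 722.6 rad/s.
Step 2 — Transfer function: H(jω) = 1/(1 + jωRC).
Step 3 — Denominator: 1 + jωRC = 1 + j·722.6·12.9·5.22e-06 = 1 + j0.04866.
Step 4 — H = 0.9976 - j0.04854.
Step 5 — Magnitude: |H| = 0.9988 (-0.0 dB); phase: φ = -2.8°.

|H| = 0.9988 (-0.0 dB), φ = -2.8°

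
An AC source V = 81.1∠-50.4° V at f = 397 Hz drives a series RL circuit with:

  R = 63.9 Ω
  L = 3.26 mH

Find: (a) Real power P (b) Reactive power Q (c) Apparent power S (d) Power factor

Step 1 — Angular frequency: ω = 2π·f = 2π·397 = 2494 rad/s.
Step 2 — Component impedances:
  R: Z = R = 63.9 Ω
  L: Z = jωL = j·2494·0.00326 = 0 + j8.132 Ω
Step 3 — Series combination: Z_total = R + L = 63.9 + j8.132 Ω = 64.42∠7.3° Ω.
Step 4 — Source phasor: V = 81.1∠-50.4° V = 51.7 - j62.49 V.
Step 5 — Current: I = V / Z = 0.6736 - j1.064 A = 1.259∠-57.7° A.
Step 6 — Complex power: S = V·I* = 101.3 + j12.89 VA.
Step 7 — Real power: P = Re(S) = 101.3 W.
Step 8 — Reactive power: Q = Im(S) = 12.89 VAR.
Step 9 — Apparent power: |S| = 102.1 VA.
Step 10 — Power factor: PF = P/|S| = 0.992 (lagging).

(a) P = 101.3 W  (b) Q = 12.89 VAR  (c) S = 102.1 VA  (d) PF = 0.992 (lagging)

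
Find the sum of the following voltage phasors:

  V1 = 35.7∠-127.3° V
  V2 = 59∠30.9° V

Step 1 — Convert each phasor to rectangular form:
  V1 = 35.7·(cos(-127.3°) + j·sin(-127.3°)) = -21.63 - j28.4 V
  V2 = 59·(cos(30.9°) + j·sin(30.9°)) = 50.63 + j30.3 V
Step 2 — Sum components: V_total = 28.99 + j1.901 V.
Step 3 — Convert to polar: |V_total| = 29.05 V, ∠V_total = 3.8°.

V_total = 29.05∠3.8° V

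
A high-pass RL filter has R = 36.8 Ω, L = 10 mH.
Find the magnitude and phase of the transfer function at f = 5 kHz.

Step 1 — Angular frequency: ω = 2π·5000 = 3.142e+04 rad/s.
Step 2 — Transfer function: H(jω) = jωL/(R + jωL).
Step 3 — Numerator jωL = j·314.2; denominator R + jωL = 36.8 + j314.2.
Step 4 — H = 0.9865 + j0.1156.
Step 5 — Magnitude: |H| = 0.9932 (-0.1 dB); phase: φ = 6.7°.

|H| = 0.9932 (-0.1 dB), φ = 6.7°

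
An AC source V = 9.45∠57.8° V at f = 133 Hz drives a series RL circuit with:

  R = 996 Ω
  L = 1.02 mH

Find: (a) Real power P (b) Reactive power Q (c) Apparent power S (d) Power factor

Step 1 — Angular frequency: ω = 2π·f = 2π·133 = 835.7 rad/s.
Step 2 — Component impedances:
  R: Z = R = 996 Ω
  L: Z = jωL = j·835.7·0.00102 = 0 + j0.8524 Ω
Step 3 — Series combination: Z_total = R + L = 996 + j0.8524 Ω = 996∠0.0° Ω.
Step 4 — Source phasor: V = 9.45∠57.8° V = 5.036 + j7.997 V.
Step 5 — Current: I = V / Z = 0.005063 + j0.008024 A = 0.009488∠57.8° A.
Step 6 — Complex power: S = V·I* = 0.08966 + j7.673e-05 VA.
Step 7 — Real power: P = Re(S) = 0.08966 W.
Step 8 — Reactive power: Q = Im(S) = 7.673e-05 VAR.
Step 9 — Apparent power: |S| = 0.08966 VA.
Step 10 — Power factor: PF = P/|S| = 1 (lagging).

(a) P = 0.08966 W  (b) Q = 7.673e-05 VAR  (c) S = 0.08966 VA  (d) PF = 1 (lagging)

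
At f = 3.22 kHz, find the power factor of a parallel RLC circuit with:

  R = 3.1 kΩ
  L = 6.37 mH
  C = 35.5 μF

Step 1 — Angular frequency: ω = 2π·f = 2π·3220 = 2.023e+04 rad/s.
Step 2 — Component impedances:
  R: Z = R = 3100 Ω
  L: Z = jωL = j·2.023e+04·0.00637 = 0 + j128.9 Ω
  C: Z = 1/(jωC) = -j/(ω·C) = 0 - j1.392 Ω
Step 3 — Parallel combination: 1/Z_total = 1/R + 1/L + 1/C; Z_total = 0.0006391 - j1.408 Ω = 1.408∠-90.0° Ω.
Step 4 — Power factor: PF = cos(φ) = Re(Z)/|Z| = 0.00063906/1.4075 = 0.000454.
Step 5 — Type: Im(Z) = -1.408 ⇒ leading (phase φ = -90.0°).

PF = 0.000454 (leading, φ = -90.0°)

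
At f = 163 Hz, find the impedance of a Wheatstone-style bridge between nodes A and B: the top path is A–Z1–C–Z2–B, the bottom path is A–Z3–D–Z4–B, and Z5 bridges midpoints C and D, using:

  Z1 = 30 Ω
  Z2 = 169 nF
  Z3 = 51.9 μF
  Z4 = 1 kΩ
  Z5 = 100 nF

Step 1 — Angular frequency: ω = 2π·f = 2π·163 = 1024 rad/s.
Step 2 — Component impedances:
  Z1: Z = R = 30 Ω
  Z2: Z = 1/(jωC) = -j/(ω·C) = 0 - j5778 Ω
  Z3: Z = 1/(jωC) = -j/(ω·C) = 0 - j18.81 Ω
  Z4: Z = R = 1000 Ω
  Z5: Z = 1/(jωC) = -j/(ω·C) = 0 - j9764 Ω
Step 3 — Bridge requires nodal analysis (the Z5 bridge couples midpoints C and D, so the two paths cannot be reduced to a simple series/parallel combination). Setting node B to ground and injecting 1 A at node A, the 3-node admittance system at A, C, D solves to V_A = Z_AB = 964 - j184.8 Ω = 981.6∠-10.9° Ω.

Z = 964 - j184.8 Ω = 981.6∠-10.9° Ω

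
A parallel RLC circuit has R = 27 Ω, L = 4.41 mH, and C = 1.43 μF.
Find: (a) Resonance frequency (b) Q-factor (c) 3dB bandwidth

Step 1 — Resonance: ω₀ = 1/√(LC) = 1/√(0.00441·1.43e-06) = 1.259e+04 rad/s.
Step 2 — f₀ = ω₀/(2π) = 2004 Hz.
Step 3 — Parallel Q: Q = R/(ω₀L) = 27/(1.259e+04·0.00441) = 0.4862.
Step 4 — Bandwidth: Δω = ω₀/Q = 2.59e+04 rad/s; BW = Δω/(2π) = 4122 Hz.

(a) f₀ = 2004 Hz  (b) Q = 0.4862  (c) BW = 4122 Hz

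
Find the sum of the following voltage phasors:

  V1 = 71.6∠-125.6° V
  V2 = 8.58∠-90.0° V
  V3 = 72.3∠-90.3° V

Step 1 — Convert each phasor to rectangular form:
  V1 = 71.6·(cos(-125.6°) + j·sin(-125.6°)) = -41.68 - j58.22 V
  V2 = 8.58·(cos(-90.0°) + j·sin(-90.0°)) = 0 - j8.58 V
  V3 = 72.3·(cos(-90.3°) + j·sin(-90.3°)) = -0.3786 - j72.3 V
Step 2 — Sum components: V_total = -42.06 - j139.1 V.
Step 3 — Convert to polar: |V_total| = 145.3 V, ∠V_total = -106.8°.

V_total = 145.3∠-106.8° V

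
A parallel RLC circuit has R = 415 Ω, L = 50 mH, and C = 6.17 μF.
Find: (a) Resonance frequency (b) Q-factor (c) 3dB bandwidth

Step 1 — Resonance: ω₀ = 1/√(LC) = 1/√(0.05·6.17e-06) = 1800 rad/s.
Step 2 — f₀ = ω₀/(2π) = 286.5 Hz.
Step 3 — Parallel Q: Q = R/(ω₀L) = 415/(1800·0.05) = 4.61.
Step 4 — Bandwidth: Δω = ω₀/Q = 390.5 rad/s; BW = Δω/(2π) = 62.16 Hz.

(a) f₀ = 286.5 Hz  (b) Q = 4.61  (c) BW = 62.16 Hz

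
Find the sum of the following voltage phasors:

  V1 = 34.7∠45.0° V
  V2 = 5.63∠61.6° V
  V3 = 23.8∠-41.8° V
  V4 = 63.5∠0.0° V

Step 1 — Convert each phasor to rectangular form:
  V1 = 34.7·(cos(45.0°) + j·sin(45.0°)) = 24.54 + j24.54 V
  V2 = 5.63·(cos(61.6°) + j·sin(61.6°)) = 2.678 + j4.952 V
  V3 = 23.8·(cos(-41.8°) + j·sin(-41.8°)) = 17.74 - j15.86 V
  V4 = 63.5·(cos(0.0°) + j·sin(0.0°)) = 63.5 V
Step 2 — Sum components: V_total = 108.5 + j13.63 V.
Step 3 — Convert to polar: |V_total| = 109.3 V, ∠V_total = 7.2°.

V_total = 109.3∠7.2° V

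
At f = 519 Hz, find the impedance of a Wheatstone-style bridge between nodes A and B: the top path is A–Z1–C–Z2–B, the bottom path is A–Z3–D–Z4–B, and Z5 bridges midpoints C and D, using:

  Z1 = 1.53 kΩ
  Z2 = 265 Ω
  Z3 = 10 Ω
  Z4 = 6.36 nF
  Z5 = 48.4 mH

Step 1 — Angular frequency: ω = 2π·f = 2π·519 = 3261 rad/s.
Step 2 — Component impedances:
  Z1: Z = R = 1530 Ω
  Z2: Z = R = 265 Ω
  Z3: Z = R = 10 Ω
  Z4: Z = 1/(jωC) = -j/(ω·C) = 0 - j4.822e+04 Ω
  Z5: Z = jωL = j·3261·0.0484 = 0 + j157.8 Ω
Step 3 — Bridge requires nodal analysis (the Z5 bridge couples midpoints C and D, so the two paths cannot be reduced to a simple series/parallel combination). Setting node B to ground and injecting 1 A at node A, the 3-node admittance system at A, C, D solves to V_A = Z_AB = 292.5 + j153 Ω = 330.1∠27.6° Ω.

Z = 292.5 + j153 Ω = 330.1∠27.6° Ω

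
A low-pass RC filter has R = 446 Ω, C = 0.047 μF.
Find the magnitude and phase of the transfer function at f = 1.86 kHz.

Step 1 — Angular frequency: ω = 2π·1860 = 1.169e+04 rad/s.
Step 2 — Transfer function: H(jω) = 1/(1 + jωRC).
Step 3 — Denominator: 1 + jωRC = 1 + j·1.169e+04·446·4.7e-08 = 1 + j0.245.
Step 4 — H = 0.9434 - j0.2311.
Step 5 — Magnitude: |H| = 0.9713 (-0.3 dB); phase: φ = -13.8°.

|H| = 0.9713 (-0.3 dB), φ = -13.8°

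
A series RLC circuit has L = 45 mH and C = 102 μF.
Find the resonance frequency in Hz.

Step 1 — Resonance condition Im(Z)=0 gives ω₀ = 1/√(LC).
Step 2 — ω₀ = 1/√(0.045·0.000102) = 466.8 rad/s.
Step 3 — f₀ = ω₀/(2π) = 74.29 Hz.

f₀ = 74.29 Hz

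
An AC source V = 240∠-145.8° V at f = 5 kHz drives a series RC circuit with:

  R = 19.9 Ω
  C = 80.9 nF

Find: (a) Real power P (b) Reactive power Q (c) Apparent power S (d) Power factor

Step 1 — Angular frequency: ω = 2π·f = 2π·5000 = 3.142e+04 rad/s.
Step 2 — Component impedances:
  R: Z = R = 19.9 Ω
  C: Z = 1/(jωC) = -j/(ω·C) = 0 - j393.5 Ω
Step 3 — Series combination: Z_total = R + C = 19.9 - j393.5 Ω = 394∠-87.1° Ω.
Step 4 — Source phasor: V = 240∠-145.8° V = -198.5 - j134.9 V.
Step 5 — Current: I = V / Z = 0.3165 - j0.5205 A = 0.6092∠-58.7° A.
Step 6 — Complex power: S = V·I* = 7.385 - j146 VA.
Step 7 — Real power: P = Re(S) = 7.385 W.
Step 8 — Reactive power: Q = Im(S) = -146 VAR.
Step 9 — Apparent power: |S| = 146.2 VA.
Step 10 — Power factor: PF = P/|S| = 0.05051 (leading).

(a) P = 7.385 W  (b) Q = -146 VAR  (c) S = 146.2 VA  (d) PF = 0.05051 (leading)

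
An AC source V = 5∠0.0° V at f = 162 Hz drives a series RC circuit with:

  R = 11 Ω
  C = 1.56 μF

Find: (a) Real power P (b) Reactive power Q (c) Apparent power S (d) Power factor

Step 1 — Angular frequency: ω = 2π·f = 2π·162 = 1018 rad/s.
Step 2 — Component impedances:
  R: Z = R = 11 Ω
  C: Z = 1/(jωC) = -j/(ω·C) = 0 - j629.8 Ω
Step 3 — Series combination: Z_total = R + C = 11 - j629.8 Ω = 629.9∠-89.0° Ω.
Step 4 — Source phasor: V = 5∠0.0° V = 5 V.
Step 5 — Current: I = V / Z = 0.0001386 + j0.007937 A = 0.007938∠89.0° A.
Step 6 — Complex power: S = V·I* = 0.0006932 - j0.03969 VA.
Step 7 — Real power: P = Re(S) = 0.0006932 W.
Step 8 — Reactive power: Q = Im(S) = -0.03969 VAR.
Step 9 — Apparent power: |S| = 0.03969 VA.
Step 10 — Power factor: PF = P/|S| = 0.01746 (leading).

(a) P = 0.0006932 W  (b) Q = -0.03969 VAR  (c) S = 0.03969 VA  (d) PF = 0.01746 (leading)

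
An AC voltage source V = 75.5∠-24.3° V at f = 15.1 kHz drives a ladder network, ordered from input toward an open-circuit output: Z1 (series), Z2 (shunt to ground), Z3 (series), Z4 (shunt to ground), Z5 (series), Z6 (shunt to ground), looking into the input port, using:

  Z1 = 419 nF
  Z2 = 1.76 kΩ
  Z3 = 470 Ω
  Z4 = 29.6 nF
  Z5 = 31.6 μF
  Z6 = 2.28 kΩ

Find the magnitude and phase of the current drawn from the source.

Step 1 — Angular frequency: ω = 2π·f = 2π·1.51e+04 = 9.488e+04 rad/s.
Step 2 — Component impedances:
  Z1: Z = 1/(jωC) = -j/(ω·C) = 0 - j25.16 Ω
  Z2: Z = R = 1760 Ω
  Z3: Z = R = 470 Ω
  Z4: Z = 1/(jωC) = -j/(ω·C) = 0 - j356.1 Ω
  Z5: Z = 1/(jωC) = -j/(ω·C) = 0 - j0.3335 Ω
  Z6: Z = R = 2280 Ω
Step 3 — Ladder network (open output): work backward from the far end, alternating series and parallel combinations. Z_in = 434.6 - j226.8 Ω = 490.3∠-27.6° Ω.
Step 4 — Source phasor: V = 75.5∠-24.3° V = 68.81 - j31.07 V.
Step 5 — Ohm's law: I = V / Z_total = (68.81 - j31.07) / (434.6 - j226.8) = 0.1537 + j0.008756 A.
Step 6 — Convert to polar: |I| = 0.154 A, ∠I = 3.3°.

I = 0.154∠3.3° A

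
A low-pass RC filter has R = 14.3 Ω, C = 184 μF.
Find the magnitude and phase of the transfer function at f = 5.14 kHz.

Step 1 — Angular frequency: ω = 2π·5140 = 3.23e+04 rad/s.
Step 2 — Transfer function: H(jω) = 1/(1 + jωRC).
Step 3 — Denominator: 1 + jωRC = 1 + j·3.23e+04·14.3·0.000184 = 1 + j84.98.
Step 4 — H = 0.0001385 - j0.01177.
Step 5 — Magnitude: |H| = 0.01177 (-38.6 dB); phase: φ = -89.3°.

|H| = 0.01177 (-38.6 dB), φ = -89.3°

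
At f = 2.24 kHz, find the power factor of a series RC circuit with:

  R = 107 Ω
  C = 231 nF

Step 1 — Angular frequency: ω = 2π·f = 2π·2240 = 1.407e+04 rad/s.
Step 2 — Component impedances:
  R: Z = R = 107 Ω
  C: Z = 1/(jωC) = -j/(ω·C) = 0 - j307.6 Ω
Step 3 — Series combination: Z_total = R + C = 107 - j307.6 Ω = 325.7∠-70.8° Ω.
Step 4 — Power factor: PF = cos(φ) = Re(Z)/|Z| = 107/325.66 = 0.3286.
Step 5 — Type: Im(Z) = -307.6 ⇒ leading (phase φ = -70.8°).

PF = 0.3286 (leading, φ = -70.8°)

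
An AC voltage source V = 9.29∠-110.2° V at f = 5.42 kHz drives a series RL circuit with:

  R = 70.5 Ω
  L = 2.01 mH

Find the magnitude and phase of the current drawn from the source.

Step 1 — Angular frequency: ω = 2π·f = 2π·5420 = 3.405e+04 rad/s.
Step 2 — Component impedances:
  R: Z = R = 70.5 Ω
  L: Z = jωL = j·3.405e+04·0.00201 = 0 + j68.45 Ω
Step 3 — Series combination: Z_total = R + L = 70.5 + j68.45 Ω = 98.26∠44.2° Ω.
Step 4 — Source phasor: V = 9.29∠-110.2° V = -3.208 - j8.719 V.
Step 5 — Ohm's law: I = V / Z_total = (-3.208 - j8.719) / (70.5 + j68.45) = -0.08523 - j0.04092 A.
Step 6 — Convert to polar: |I| = 0.09454 A, ∠I = -154.4°.

I = 0.09454∠-154.4° A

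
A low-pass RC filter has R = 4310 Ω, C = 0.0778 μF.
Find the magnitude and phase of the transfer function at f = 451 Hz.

Step 1 — Angular frequency: ω = 2π·451 = 2834 rad/s.
Step 2 — Transfer function: H(jω) = 1/(1 + jωRC).
Step 3 — Denominator: 1 + jωRC = 1 + j·2834·4310·7.78e-08 = 1 + j0.9502.
Step 4 — H = 0.5255 - j0.4993.
Step 5 — Magnitude: |H| = 0.7249 (-2.8 dB); phase: φ = -43.5°.

|H| = 0.7249 (-2.8 dB), φ = -43.5°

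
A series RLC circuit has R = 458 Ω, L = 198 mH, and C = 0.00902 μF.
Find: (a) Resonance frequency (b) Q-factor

Step 1 — Resonance condition Im(Z)=0 gives ω₀ = 1/√(LC).
Step 2 — ω₀ = 1/√(0.198·9.02e-09) = 2.366e+04 rad/s.
Step 3 — f₀ = ω₀/(2π) = 3766 Hz.
Step 4 — Series Q: Q = ω₀L/R = 2.366e+04·0.198/458 = 10.23.

(a) f₀ = 3766 Hz  (b) Q = 10.23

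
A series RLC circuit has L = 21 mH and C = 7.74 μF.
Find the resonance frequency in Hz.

Step 1 — Resonance condition Im(Z)=0 gives ω₀ = 1/√(LC).
Step 2 — ω₀ = 1/√(0.021·7.74e-06) = 2480 rad/s.
Step 3 — f₀ = ω₀/(2π) = 394.8 Hz.

f₀ = 394.8 Hz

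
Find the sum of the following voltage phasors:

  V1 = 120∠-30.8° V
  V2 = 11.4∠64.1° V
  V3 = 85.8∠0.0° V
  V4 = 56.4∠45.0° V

Step 1 — Convert each phasor to rectangular form:
  V1 = 120·(cos(-30.8°) + j·sin(-30.8°)) = 103.1 - j61.45 V
  V2 = 11.4·(cos(64.1°) + j·sin(64.1°)) = 4.98 + j10.25 V
  V3 = 85.8·(cos(0.0°) + j·sin(0.0°)) = 85.8 V
  V4 = 56.4·(cos(45.0°) + j·sin(45.0°)) = 39.88 + j39.88 V
Step 2 — Sum components: V_total = 233.7 - j11.31 V.
Step 3 — Convert to polar: |V_total| = 234 V, ∠V_total = -2.8°.

V_total = 234∠-2.8° V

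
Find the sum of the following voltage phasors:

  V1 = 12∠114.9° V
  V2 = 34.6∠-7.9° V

Step 1 — Convert each phasor to rectangular form:
  V1 = 12·(cos(114.9°) + j·sin(114.9°)) = -5.052 + j10.88 V
  V2 = 34.6·(cos(-7.9°) + j·sin(-7.9°)) = 34.27 - j4.756 V
Step 2 — Sum components: V_total = 29.22 + j6.129 V.
Step 3 — Convert to polar: |V_total| = 29.86 V, ∠V_total = 11.8°.

V_total = 29.86∠11.8° V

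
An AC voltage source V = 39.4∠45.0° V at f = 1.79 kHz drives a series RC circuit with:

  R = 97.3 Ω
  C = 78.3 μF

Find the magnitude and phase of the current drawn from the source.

Step 1 — Angular frequency: ω = 2π·f = 2π·1790 = 1.125e+04 rad/s.
Step 2 — Component impedances:
  R: Z = R = 97.3 Ω
  C: Z = 1/(jωC) = -j/(ω·C) = 0 - j1.136 Ω
Step 3 — Series combination: Z_total = R + C = 97.3 - j1.136 Ω = 97.31∠-0.7° Ω.
Step 4 — Source phasor: V = 39.4∠45.0° V = 27.86 + j27.86 V.
Step 5 — Ohm's law: I = V / Z_total = (27.86 + j27.86) / (97.3 - j1.136) = 0.283 + j0.2896 A.
Step 6 — Convert to polar: |I| = 0.4049 A, ∠I = 45.7°.

I = 0.4049∠45.7° A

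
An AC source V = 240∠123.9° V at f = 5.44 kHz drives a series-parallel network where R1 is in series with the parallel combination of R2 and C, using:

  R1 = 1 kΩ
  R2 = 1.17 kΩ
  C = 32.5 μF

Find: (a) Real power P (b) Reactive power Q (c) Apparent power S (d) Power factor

Step 1 — Angular frequency: ω = 2π·f = 2π·5440 = 3.418e+04 rad/s.
Step 2 — Component impedances:
  R1: Z = R = 1000 Ω
  R2: Z = R = 1170 Ω
  C: Z = 1/(jωC) = -j/(ω·C) = 0 - j0.9002 Ω
Step 3 — Parallel branch: R2 || C = 1/(1/R2 + 1/C) = 0.0006926 - j0.9002 Ω.
Step 4 — Series with R1: Z_total = R1 + (R2 || C) = 1000 - j0.9002 Ω = 1000∠-0.1° Ω.
Step 5 — Source phasor: V = 240∠123.9° V = -133.9 + j199.2 V.
Step 6 — Current: I = V / Z = -0.134 + j0.1991 A = 0.24∠124.0° A.
Step 7 — Complex power: S = V·I* = 57.6 - j0.05185 VA.
Step 8 — Real power: P = Re(S) = 57.6 W.
Step 9 — Reactive power: Q = Im(S) = -0.05185 VAR.
Step 10 — Apparent power: |S| = 57.6 VA.
Step 11 — Power factor: PF = P/|S| = 1 (leading).

(a) P = 57.6 W  (b) Q = -0.05185 VAR  (c) S = 57.6 VA  (d) PF = 1 (leading)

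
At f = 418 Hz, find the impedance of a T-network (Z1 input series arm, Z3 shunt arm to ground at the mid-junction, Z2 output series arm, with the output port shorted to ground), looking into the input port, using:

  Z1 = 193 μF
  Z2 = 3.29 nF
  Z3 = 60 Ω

Step 1 — Angular frequency: ω = 2π·f = 2π·418 = 2626 rad/s.
Step 2 — Component impedances:
  Z1: Z = 1/(jωC) = -j/(ω·C) = 0 - j1.973 Ω
  Z2: Z = 1/(jωC) = -j/(ω·C) = 0 - j1.157e+05 Ω
  Z3: Z = R = 60 Ω
Step 3 — With the output port shorted to ground, the output series arm Z2 runs from the junction to ground; the shunt arm Z3 also runs from the junction to ground. They appear in parallel: Z3 || Z2 = 60 - j0.03111 Ω.
Step 4 — Series with input arm Z1: Z_in = Z1 + (Z3 || Z2) = 60 - j2.004 Ω = 60.03∠-1.9° Ω.

Z = 60 - j2.004 Ω = 60.03∠-1.9° Ω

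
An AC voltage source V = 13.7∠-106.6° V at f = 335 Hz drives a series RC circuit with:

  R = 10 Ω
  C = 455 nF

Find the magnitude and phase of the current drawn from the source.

Step 1 — Angular frequency: ω = 2π·f = 2π·335 = 2105 rad/s.
Step 2 — Component impedances:
  R: Z = R = 10 Ω
  C: Z = 1/(jωC) = -j/(ω·C) = 0 - j1044 Ω
Step 3 — Series combination: Z_total = R + C = 10 - j1044 Ω = 1044∠-89.5° Ω.
Step 4 — Source phasor: V = 13.7∠-106.6° V = -3.914 - j13.13 V.
Step 5 — Ohm's law: I = V / Z_total = (-3.914 - j13.13) / (10 - j1044) = 0.01254 - j0.003868 A.
Step 6 — Convert to polar: |I| = 0.01312 A, ∠I = -17.1°.

I = 0.01312∠-17.1° A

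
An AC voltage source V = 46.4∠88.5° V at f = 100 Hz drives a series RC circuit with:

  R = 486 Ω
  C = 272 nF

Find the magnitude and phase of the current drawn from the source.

Step 1 — Angular frequency: ω = 2π·f = 2π·100 = 628.3 rad/s.
Step 2 — Component impedances:
  R: Z = R = 486 Ω
  C: Z = 1/(jωC) = -j/(ω·C) = 0 - j5851 Ω
Step 3 — Series combination: Z_total = R + C = 486 - j5851 Ω = 5871∠-85.3° Ω.
Step 4 — Source phasor: V = 46.4∠88.5° V = 1.215 + j46.38 V.
Step 5 — Ohm's law: I = V / Z_total = (1.215 + j46.38) / (486 - j5851) = -0.007856 + j0.0008601 A.
Step 6 — Convert to polar: |I| = 0.007903 A, ∠I = 173.8°.

I = 0.007903∠173.8° A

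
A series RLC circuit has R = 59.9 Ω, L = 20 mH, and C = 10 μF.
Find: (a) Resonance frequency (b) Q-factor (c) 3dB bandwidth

Step 1 — Resonance condition Im(Z)=0 gives ω₀ = 1/√(LC).
Step 2 — ω₀ = 1/√(0.02·1e-05) = 2236 rad/s.
Step 3 — f₀ = ω₀/(2π) = 355.9 Hz.
Step 4 — Series Q: Q = ω₀L/R = 2236·0.02/59.9 = 0.7466.
Step 5 — 3dB bandwidth: Δω = ω₀/Q = 2995 rad/s; BW = Δω/(2π) = 476.7 Hz.

(a) f₀ = 355.9 Hz  (b) Q = 0.7466  (c) BW = 476.7 Hz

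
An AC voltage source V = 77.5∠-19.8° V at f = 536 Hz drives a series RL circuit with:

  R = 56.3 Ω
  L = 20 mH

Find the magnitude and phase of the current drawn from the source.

Step 1 — Angular frequency: ω = 2π·f = 2π·536 = 3368 rad/s.
Step 2 — Component impedances:
  R: Z = R = 56.3 Ω
  L: Z = jωL = j·3368·0.02 = 0 + j67.36 Ω
Step 3 — Series combination: Z_total = R + L = 56.3 + j67.36 Ω = 87.79∠50.1° Ω.
Step 4 — Source phasor: V = 77.5∠-19.8° V = 72.92 - j26.25 V.
Step 5 — Ohm's law: I = V / Z_total = (72.92 - j26.25) / (56.3 + j67.36) = 0.3033 - j0.8291 A.
Step 6 — Convert to polar: |I| = 0.8828 A, ∠I = -69.9°.

I = 0.8828∠-69.9° A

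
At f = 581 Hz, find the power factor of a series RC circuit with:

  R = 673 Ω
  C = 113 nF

Step 1 — Angular frequency: ω = 2π·f = 2π·581 = 3651 rad/s.
Step 2 — Component impedances:
  R: Z = R = 673 Ω
  C: Z = 1/(jωC) = -j/(ω·C) = 0 - j2424 Ω
Step 3 — Series combination: Z_total = R + C = 673 - j2424 Ω = 2516∠-74.5° Ω.
Step 4 — Power factor: PF = cos(φ) = Re(Z)/|Z| = 673/2516 = 0.2675.
Step 5 — Type: Im(Z) = -2424 ⇒ leading (phase φ = -74.5°).

PF = 0.2675 (leading, φ = -74.5°)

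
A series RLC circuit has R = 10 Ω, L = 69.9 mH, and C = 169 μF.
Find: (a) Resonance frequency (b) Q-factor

Step 1 — Resonance condition Im(Z)=0 gives ω₀ = 1/√(LC).
Step 2 — ω₀ = 1/√(0.0699·0.000169) = 290.9 rad/s.
Step 3 — f₀ = ω₀/(2π) = 46.31 Hz.
Step 4 — Series Q: Q = ω₀L/R = 290.9·0.0699/10 = 2.034.

(a) f₀ = 46.31 Hz  (b) Q = 2.034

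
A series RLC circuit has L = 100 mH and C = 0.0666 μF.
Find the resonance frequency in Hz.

Step 1 — Resonance condition Im(Z)=0 gives ω₀ = 1/√(LC).
Step 2 — ω₀ = 1/√(0.1·6.66e-08) = 1.225e+04 rad/s.
Step 3 — f₀ = ω₀/(2π) = 1950 Hz.

f₀ = 1950 Hz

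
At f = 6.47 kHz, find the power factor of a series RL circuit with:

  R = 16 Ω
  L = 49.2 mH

Step 1 — Angular frequency: ω = 2π·f = 2π·6470 = 4.065e+04 rad/s.
Step 2 — Component impedances:
  R: Z = R = 16 Ω
  L: Z = jωL = j·4.065e+04·0.0492 = 0 + j2000 Ω
Step 3 — Series combination: Z_total = R + L = 16 + j2000 Ω = 2000∠89.5° Ω.
Step 4 — Power factor: PF = cos(φ) = Re(Z)/|Z| = 16/2000.2 = 0.007999.
Step 5 — Type: Im(Z) = 2000 ⇒ lagging (phase φ = 89.5°).

PF = 0.007999 (lagging, φ = 89.5°)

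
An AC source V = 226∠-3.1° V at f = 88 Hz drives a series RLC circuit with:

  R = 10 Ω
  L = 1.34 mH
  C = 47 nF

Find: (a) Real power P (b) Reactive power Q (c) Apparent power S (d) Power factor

Step 1 — Angular frequency: ω = 2π·f = 2π·88 = 552.9 rad/s.
Step 2 — Component impedances:
  R: Z = R = 10 Ω
  L: Z = jωL = j·552.9·0.00134 = 0 + j0.7409 Ω
  C: Z = 1/(jωC) = -j/(ω·C) = 0 - j3.848e+04 Ω
Step 3 — Series combination: Z_total = R + L + C = 10 - j3.848e+04 Ω = 3.848e+04∠-90.0° Ω.
Step 4 — Source phasor: V = 226∠-3.1° V = 225.7 - j12.22 V.
Step 5 — Current: I = V / Z = 0.0003191 + j0.005865 A = 0.005873∠86.9° A.
Step 6 — Complex power: S = V·I* = 0.0003449 - j1.327 VA.
Step 7 — Real power: P = Re(S) = 0.0003449 W.
Step 8 — Reactive power: Q = Im(S) = -1.327 VAR.
Step 9 — Apparent power: |S| = 1.327 VA.
Step 10 — Power factor: PF = P/|S| = 0.0002599 (leading).

(a) P = 0.0003449 W  (b) Q = -1.327 VAR  (c) S = 1.327 VA  (d) PF = 0.0002599 (leading)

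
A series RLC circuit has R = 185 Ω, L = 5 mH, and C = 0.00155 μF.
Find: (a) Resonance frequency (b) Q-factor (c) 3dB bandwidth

Step 1 — Resonance: ω₀ = 1/√(LC) = 1/√(0.005·1.55e-09) = 3.592e+05 rad/s.
Step 2 — f₀ = ω₀/(2π) = 5.717e+04 Hz.
Step 3 — Series Q: Q = ω₀L/R = 3.592e+05·0.005/185 = 9.708.
Step 4 — Bandwidth: Δω = ω₀/Q = 3.7e+04 rad/s; BW = Δω/(2π) = 5889 Hz.

(a) f₀ = 5.717e+04 Hz  (b) Q = 9.708  (c) BW = 5889 Hz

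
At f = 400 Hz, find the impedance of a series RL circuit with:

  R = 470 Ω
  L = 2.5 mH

Step 1 — Angular frequency: ω = 2π·f = 2π·400 = 2513 rad/s.
Step 2 — Component impedances:
  R: Z = R = 470 Ω
  L: Z = jωL = j·2513·0.0025 = 0 + j6.283 Ω
Step 3 — Series combination: Z_total = R + L = 470 + j6.283 Ω = 470∠0.8° Ω.

Z = 470 + j6.283 Ω = 470∠0.8° Ω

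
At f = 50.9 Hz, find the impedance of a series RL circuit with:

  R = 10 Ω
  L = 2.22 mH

Step 1 — Angular frequency: ω = 2π·f = 2π·50.9 = 319.8 rad/s.
Step 2 — Component impedances:
  R: Z = R = 10 Ω
  L: Z = jωL = j·319.8·0.00222 = 0 + j0.71 Ω
Step 3 — Series combination: Z_total = R + L = 10 + j0.71 Ω = 10.03∠4.1° Ω.

Z = 10 + j0.71 Ω = 10.03∠4.1° Ω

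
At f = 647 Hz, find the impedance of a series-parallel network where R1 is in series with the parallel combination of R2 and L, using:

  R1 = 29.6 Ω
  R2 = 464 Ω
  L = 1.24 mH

Step 1 — Angular frequency: ω = 2π·f = 2π·647 = 4065 rad/s.
Step 2 — Component impedances:
  R1: Z = R = 29.6 Ω
  R2: Z = R = 464 Ω
  L: Z = jωL = j·4065·0.00124 = 0 + j5.041 Ω
Step 3 — Parallel branch: R2 || L = 1/(1/R2 + 1/L) = 0.05476 + j5.04 Ω.
Step 4 — Series with R1: Z_total = R1 + (R2 || L) = 29.65 + j5.04 Ω = 30.08∠9.6° Ω.

Z = 29.65 + j5.04 Ω = 30.08∠9.6° Ω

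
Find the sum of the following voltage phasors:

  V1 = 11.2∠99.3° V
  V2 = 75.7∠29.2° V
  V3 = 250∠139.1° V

Step 1 — Convert each phasor to rectangular form:
  V1 = 11.2·(cos(99.3°) + j·sin(99.3°)) = -1.81 + j11.05 V
  V2 = 75.7·(cos(29.2°) + j·sin(29.2°)) = 66.08 + j36.93 V
  V3 = 250·(cos(139.1°) + j·sin(139.1°)) = -189 + j163.7 V
Step 2 — Sum components: V_total = -124.7 + j211.7 V.
Step 3 — Convert to polar: |V_total| = 245.7 V, ∠V_total = 120.5°.

V_total = 245.7∠120.5° V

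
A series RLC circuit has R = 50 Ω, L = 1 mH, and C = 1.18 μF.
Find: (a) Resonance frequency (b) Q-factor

Step 1 — Resonance condition Im(Z)=0 gives ω₀ = 1/√(LC).
Step 2 — ω₀ = 1/√(0.001·1.18e-06) = 2.911e+04 rad/s.
Step 3 — f₀ = ω₀/(2π) = 4633 Hz.
Step 4 — Series Q: Q = ω₀L/R = 2.911e+04·0.001/50 = 0.5822.

(a) f₀ = 4633 Hz  (b) Q = 0.5822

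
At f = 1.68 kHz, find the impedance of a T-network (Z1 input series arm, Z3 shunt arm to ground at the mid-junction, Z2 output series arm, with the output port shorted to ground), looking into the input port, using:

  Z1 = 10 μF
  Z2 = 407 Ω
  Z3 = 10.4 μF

Step 1 — Angular frequency: ω = 2π·f = 2π·1680 = 1.056e+04 rad/s.
Step 2 — Component impedances:
  Z1: Z = 1/(jωC) = -j/(ω·C) = 0 - j9.474 Ω
  Z2: Z = R = 407 Ω
  Z3: Z = 1/(jωC) = -j/(ω·C) = 0 - j9.109 Ω
Step 3 — With the output port shorted to ground, the output series arm Z2 runs from the junction to ground; the shunt arm Z3 also runs from the junction to ground. They appear in parallel: Z3 || Z2 = 0.2038 - j9.105 Ω.
Step 4 — Series with input arm Z1: Z_in = Z1 + (Z3 || Z2) = 0.2038 - j18.58 Ω = 18.58∠-89.4° Ω.

Z = 0.2038 - j18.58 Ω = 18.58∠-89.4° Ω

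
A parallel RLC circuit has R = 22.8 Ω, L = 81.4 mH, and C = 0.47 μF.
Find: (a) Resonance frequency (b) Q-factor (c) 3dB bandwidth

Step 1 — Resonance: ω₀ = 1/√(LC) = 1/√(0.0814·4.7e-07) = 5113 rad/s.
Step 2 — f₀ = ω₀/(2π) = 813.7 Hz.
Step 3 — Parallel Q: Q = R/(ω₀L) = 22.8/(5113·0.0814) = 0.05479.
Step 4 — Bandwidth: Δω = ω₀/Q = 9.332e+04 rad/s; BW = Δω/(2π) = 1.485e+04 Hz.

(a) f₀ = 813.7 Hz  (b) Q = 0.05479  (c) BW = 1.485e+04 Hz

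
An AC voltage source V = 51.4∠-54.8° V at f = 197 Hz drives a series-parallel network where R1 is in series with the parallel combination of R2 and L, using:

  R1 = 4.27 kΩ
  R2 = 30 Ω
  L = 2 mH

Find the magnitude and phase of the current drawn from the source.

Step 1 — Angular frequency: ω = 2π·f = 2π·197 = 1238 rad/s.
Step 2 — Component impedances:
  R1: Z = R = 4270 Ω
  R2: Z = R = 30 Ω
  L: Z = jωL = j·1238·0.002 = 0 + j2.476 Ω
Step 3 — Parallel branch: R2 || L = 1/(1/R2 + 1/L) = 0.2029 + j2.459 Ω.
Step 4 — Series with R1: Z_total = R1 + (R2 || L) = 4270 + j2.459 Ω = 4270∠0.0° Ω.
Step 5 — Source phasor: V = 51.4∠-54.8° V = 29.63 - j42 V.
Step 6 — Ohm's law: I = V / Z_total = (29.63 - j42) / (4270 + j2.459) = 0.006933 - j0.00984 A.
Step 7 — Convert to polar: |I| = 0.01204 A, ∠I = -54.8°.

I = 0.01204∠-54.8° A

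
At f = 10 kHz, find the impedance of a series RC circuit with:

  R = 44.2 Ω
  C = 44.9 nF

Step 1 — Angular frequency: ω = 2π·f = 2π·1e+04 = 6.283e+04 rad/s.
Step 2 — Component impedances:
  R: Z = R = 44.2 Ω
  C: Z = 1/(jωC) = -j/(ω·C) = 0 - j354.5 Ω
Step 3 — Series combination: Z_total = R + C = 44.2 - j354.5 Ω = 357.2∠-82.9° Ω.

Z = 44.2 - j354.5 Ω = 357.2∠-82.9° Ω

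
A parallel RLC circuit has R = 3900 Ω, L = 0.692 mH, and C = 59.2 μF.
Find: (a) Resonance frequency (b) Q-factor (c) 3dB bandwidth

Step 1 — Resonance: ω₀ = 1/√(LC) = 1/√(0.000692·5.92e-05) = 4941 rad/s.
Step 2 — f₀ = ω₀/(2π) = 786.3 Hz.
Step 3 — Parallel Q: Q = R/(ω₀L) = 3900/(4941·0.000692) = 1141.
Step 4 — Bandwidth: Δω = ω₀/Q = 4.331 rad/s; BW = Δω/(2π) = 0.6893 Hz.

(a) f₀ = 786.3 Hz  (b) Q = 1141  (c) BW = 0.6893 Hz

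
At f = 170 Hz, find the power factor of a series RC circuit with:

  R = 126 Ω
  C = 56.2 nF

Step 1 — Angular frequency: ω = 2π·f = 2π·170 = 1068 rad/s.
Step 2 — Component impedances:
  R: Z = R = 126 Ω
  C: Z = 1/(jωC) = -j/(ω·C) = 0 - j1.666e+04 Ω
Step 3 — Series combination: Z_total = R + C = 126 - j1.666e+04 Ω = 1.666e+04∠-89.6° Ω.
Step 4 — Power factor: PF = cos(φ) = Re(Z)/|Z| = 126/16658.9 = 0.007564.
Step 5 — Type: Im(Z) = -1.666e+04 ⇒ leading (phase φ = -89.6°).

PF = 0.007564 (leading, φ = -89.6°)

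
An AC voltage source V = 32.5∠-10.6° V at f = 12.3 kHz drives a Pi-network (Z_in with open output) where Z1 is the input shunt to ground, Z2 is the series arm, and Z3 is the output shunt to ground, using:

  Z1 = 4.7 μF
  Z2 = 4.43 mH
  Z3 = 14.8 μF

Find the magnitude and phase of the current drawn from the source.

Step 1 — Angular frequency: ω = 2π·f = 2π·1.23e+04 = 7.728e+04 rad/s.
Step 2 — Component impedances:
  Z1: Z = 1/(jωC) = -j/(ω·C) = 0 - j2.753 Ω
  Z2: Z = jωL = j·7.728e+04·0.00443 = 0 + j342.4 Ω
  Z3: Z = 1/(jωC) = -j/(ω·C) = 0 - j0.8743 Ω
Step 3 — With open output, the series arm Z2 and the output shunt Z3 appear in series to ground: Z2 + Z3 = 0 + j341.5 Ω.
Step 4 — Parallel with input shunt Z1: Z_in = Z1 || (Z2 + Z3) = 0 - j2.775 Ω = 2.775∠-90.0° Ω.
Step 5 — Source phasor: V = 32.5∠-10.6° V = 31.95 - j5.978 V.
Step 6 — Ohm's law: I = V / Z_total = (31.95 - j5.978) / (0 - j2.775) = 2.154 + j11.51 A.
Step 7 — Convert to polar: |I| = 11.71 A, ∠I = 79.4°.

I = 11.71∠79.4° A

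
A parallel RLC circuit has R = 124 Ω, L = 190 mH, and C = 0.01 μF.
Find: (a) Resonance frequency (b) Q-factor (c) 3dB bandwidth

Step 1 — Resonance: ω₀ = 1/√(LC) = 1/√(0.19·1e-08) = 2.294e+04 rad/s.
Step 2 — f₀ = ω₀/(2π) = 3651 Hz.
Step 3 — Parallel Q: Q = R/(ω₀L) = 124/(2.294e+04·0.19) = 0.02845.
Step 4 — Bandwidth: Δω = ω₀/Q = 8.065e+05 rad/s; BW = Δω/(2π) = 1.284e+05 Hz.

(a) f₀ = 3651 Hz  (b) Q = 0.02845  (c) BW = 1.284e+05 Hz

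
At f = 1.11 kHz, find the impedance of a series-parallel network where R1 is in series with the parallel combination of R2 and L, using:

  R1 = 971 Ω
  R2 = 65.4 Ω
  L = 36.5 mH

Step 1 — Angular frequency: ω = 2π·f = 2π·1110 = 6974 rad/s.
Step 2 — Component impedances:
  R1: Z = R = 971 Ω
  R2: Z = R = 65.4 Ω
  L: Z = jωL = j·6974·0.0365 = 0 + j254.6 Ω
Step 3 — Parallel branch: R2 || L = 1/(1/R2 + 1/L) = 61.35 + j15.76 Ω.
Step 4 — Series with R1: Z_total = R1 + (R2 || L) = 1032 + j15.76 Ω = 1032∠0.9° Ω.

Z = 1032 + j15.76 Ω = 1032∠0.9° Ω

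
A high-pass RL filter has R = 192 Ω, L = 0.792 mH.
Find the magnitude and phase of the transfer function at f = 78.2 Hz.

Step 1 — Angular frequency: ω = 2π·78.2 = 491.3 rad/s.
Step 2 — Transfer function: H(jω) = jωL/(R + jωL).
Step 3 — Numerator jωL = j·0.3891; denominator R + jωL = 192 + j0.3891.
Step 4 — H = 4.108e-06 + j0.002027.
Step 5 — Magnitude: |H| = 0.002027 (-53.9 dB); phase: φ = 89.9°.

|H| = 0.002027 (-53.9 dB), φ = 89.9°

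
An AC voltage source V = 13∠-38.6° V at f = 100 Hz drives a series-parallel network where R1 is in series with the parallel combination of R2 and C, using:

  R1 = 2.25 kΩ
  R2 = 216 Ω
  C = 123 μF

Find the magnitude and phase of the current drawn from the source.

Step 1 — Angular frequency: ω = 2π·f = 2π·100 = 628.3 rad/s.
Step 2 — Component impedances:
  R1: Z = R = 2250 Ω
  R2: Z = R = 216 Ω
  C: Z = 1/(jωC) = -j/(ω·C) = 0 - j12.94 Ω
Step 3 — Parallel branch: R2 || C = 1/(1/R2 + 1/C) = 0.7724 - j12.89 Ω.
Step 4 — Series with R1: Z_total = R1 + (R2 || C) = 2251 - j12.89 Ω = 2251∠-0.3° Ω.
Step 5 — Source phasor: V = 13∠-38.6° V = 10.16 - j8.11 V.
Step 6 — Ohm's law: I = V / Z_total = (10.16 - j8.11) / (2251 - j12.89) = 0.004534 - j0.003577 A.
Step 7 — Convert to polar: |I| = 0.005776 A, ∠I = -38.3°.

I = 0.005776∠-38.3° A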